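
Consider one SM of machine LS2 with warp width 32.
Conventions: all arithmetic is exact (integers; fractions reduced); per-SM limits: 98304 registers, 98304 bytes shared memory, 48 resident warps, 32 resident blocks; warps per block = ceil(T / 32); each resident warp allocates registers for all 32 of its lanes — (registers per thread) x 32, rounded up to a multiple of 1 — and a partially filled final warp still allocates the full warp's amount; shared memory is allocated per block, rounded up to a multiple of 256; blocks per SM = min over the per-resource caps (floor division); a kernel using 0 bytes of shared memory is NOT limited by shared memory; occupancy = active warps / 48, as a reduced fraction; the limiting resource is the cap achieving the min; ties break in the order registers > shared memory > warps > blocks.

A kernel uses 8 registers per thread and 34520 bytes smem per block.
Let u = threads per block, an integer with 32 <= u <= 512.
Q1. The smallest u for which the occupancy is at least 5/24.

Answer: u = 129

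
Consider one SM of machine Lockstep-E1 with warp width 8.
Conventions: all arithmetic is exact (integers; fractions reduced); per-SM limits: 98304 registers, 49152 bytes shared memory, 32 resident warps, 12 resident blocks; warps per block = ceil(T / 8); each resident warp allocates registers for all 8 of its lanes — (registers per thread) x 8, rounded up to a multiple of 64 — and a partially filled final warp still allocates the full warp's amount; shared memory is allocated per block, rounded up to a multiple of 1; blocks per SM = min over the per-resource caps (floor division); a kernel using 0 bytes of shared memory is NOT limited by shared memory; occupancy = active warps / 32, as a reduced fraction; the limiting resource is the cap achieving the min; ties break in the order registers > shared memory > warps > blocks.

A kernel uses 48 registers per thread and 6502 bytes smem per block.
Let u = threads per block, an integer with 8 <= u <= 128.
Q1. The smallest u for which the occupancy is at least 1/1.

Answer: u = 57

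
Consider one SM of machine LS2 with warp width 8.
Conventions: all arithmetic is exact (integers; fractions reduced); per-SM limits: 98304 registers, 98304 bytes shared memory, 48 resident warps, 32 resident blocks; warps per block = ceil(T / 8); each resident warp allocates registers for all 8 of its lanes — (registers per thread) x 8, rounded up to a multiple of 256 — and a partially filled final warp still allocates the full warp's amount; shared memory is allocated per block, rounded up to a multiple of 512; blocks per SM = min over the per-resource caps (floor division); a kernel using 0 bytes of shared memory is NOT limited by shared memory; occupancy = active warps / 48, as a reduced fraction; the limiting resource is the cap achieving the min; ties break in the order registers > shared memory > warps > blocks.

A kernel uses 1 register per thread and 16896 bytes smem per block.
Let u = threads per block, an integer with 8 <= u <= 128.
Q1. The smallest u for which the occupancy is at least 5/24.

Answer: u = 9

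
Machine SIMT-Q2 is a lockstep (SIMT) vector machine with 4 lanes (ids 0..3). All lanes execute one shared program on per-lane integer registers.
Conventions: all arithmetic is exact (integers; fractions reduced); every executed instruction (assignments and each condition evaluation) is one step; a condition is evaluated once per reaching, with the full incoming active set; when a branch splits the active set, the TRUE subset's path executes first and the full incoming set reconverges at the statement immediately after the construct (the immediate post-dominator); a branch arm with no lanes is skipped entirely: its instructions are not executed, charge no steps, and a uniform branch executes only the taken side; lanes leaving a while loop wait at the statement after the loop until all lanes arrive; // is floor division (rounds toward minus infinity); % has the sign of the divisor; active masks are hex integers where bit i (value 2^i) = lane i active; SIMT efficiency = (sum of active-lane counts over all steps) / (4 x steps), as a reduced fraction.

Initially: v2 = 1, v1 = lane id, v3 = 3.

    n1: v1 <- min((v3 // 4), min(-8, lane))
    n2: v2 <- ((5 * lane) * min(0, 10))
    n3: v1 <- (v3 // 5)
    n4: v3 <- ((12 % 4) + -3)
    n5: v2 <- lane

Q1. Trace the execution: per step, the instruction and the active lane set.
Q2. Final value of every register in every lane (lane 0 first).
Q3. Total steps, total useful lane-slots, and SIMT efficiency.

step 0: v1 <- min((v3 // 4), min(-8, lane)) 0xf
step 1: v2 <- ((5 * lane) * min(0, 10)) 0xf
step 2: v1 <- (v3 // 5)              0xf
step 3: v3 <- ((12 % 4) + -3)        0xf
step 4: v2 <- lane                   0xf

Answer: 5 steps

v2: 0,1,2,3
v1: 0,0,0,0
v3: -3,-3,-3,-3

steps = 5; useful = 20; efficiency = 20/20 = 1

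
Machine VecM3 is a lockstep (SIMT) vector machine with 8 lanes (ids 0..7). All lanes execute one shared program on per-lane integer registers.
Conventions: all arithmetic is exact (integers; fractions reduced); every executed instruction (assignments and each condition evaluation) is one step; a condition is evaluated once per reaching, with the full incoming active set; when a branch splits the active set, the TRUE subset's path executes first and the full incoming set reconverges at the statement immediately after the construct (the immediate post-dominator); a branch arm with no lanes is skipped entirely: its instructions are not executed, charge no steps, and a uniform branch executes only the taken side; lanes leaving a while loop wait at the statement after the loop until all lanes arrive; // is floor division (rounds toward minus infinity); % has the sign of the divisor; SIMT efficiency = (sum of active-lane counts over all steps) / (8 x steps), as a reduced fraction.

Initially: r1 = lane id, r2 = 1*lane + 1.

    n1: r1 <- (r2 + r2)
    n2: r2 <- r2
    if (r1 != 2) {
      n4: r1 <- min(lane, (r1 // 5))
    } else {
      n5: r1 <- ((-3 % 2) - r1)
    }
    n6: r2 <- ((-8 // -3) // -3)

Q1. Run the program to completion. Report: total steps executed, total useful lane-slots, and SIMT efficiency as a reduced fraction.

Answer: 6 steps, 40 useful, 5/6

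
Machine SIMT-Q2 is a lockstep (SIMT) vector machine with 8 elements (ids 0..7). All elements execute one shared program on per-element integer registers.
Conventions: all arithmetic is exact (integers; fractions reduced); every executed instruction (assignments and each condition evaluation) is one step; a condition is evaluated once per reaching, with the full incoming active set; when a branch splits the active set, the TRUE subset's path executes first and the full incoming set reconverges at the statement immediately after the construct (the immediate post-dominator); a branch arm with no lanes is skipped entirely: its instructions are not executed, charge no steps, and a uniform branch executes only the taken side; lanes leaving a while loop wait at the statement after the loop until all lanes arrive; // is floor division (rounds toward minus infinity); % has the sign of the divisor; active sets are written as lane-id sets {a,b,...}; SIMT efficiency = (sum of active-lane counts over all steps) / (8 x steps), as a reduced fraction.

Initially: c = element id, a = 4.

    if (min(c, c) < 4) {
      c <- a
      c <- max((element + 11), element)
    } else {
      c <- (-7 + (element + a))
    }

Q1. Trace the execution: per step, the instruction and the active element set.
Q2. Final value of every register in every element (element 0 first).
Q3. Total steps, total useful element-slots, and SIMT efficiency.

step 0: eval (min(c, c) < 4)         {0,1,2,3,4,5,6,7}
step 1: c <- a                       {0,1,2,3}
step 2: c <- max((element + 11), element) {0,1,2,3}
step 3: c <- (-7 + (element + a))    {4,5,6,7}

Answer: 4 steps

c: 11,12,13,14,1,2,3,4
a: 4,4,4,4,4,4,4,4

steps = 4; useful = 20; efficiency = 20/32 = 5/8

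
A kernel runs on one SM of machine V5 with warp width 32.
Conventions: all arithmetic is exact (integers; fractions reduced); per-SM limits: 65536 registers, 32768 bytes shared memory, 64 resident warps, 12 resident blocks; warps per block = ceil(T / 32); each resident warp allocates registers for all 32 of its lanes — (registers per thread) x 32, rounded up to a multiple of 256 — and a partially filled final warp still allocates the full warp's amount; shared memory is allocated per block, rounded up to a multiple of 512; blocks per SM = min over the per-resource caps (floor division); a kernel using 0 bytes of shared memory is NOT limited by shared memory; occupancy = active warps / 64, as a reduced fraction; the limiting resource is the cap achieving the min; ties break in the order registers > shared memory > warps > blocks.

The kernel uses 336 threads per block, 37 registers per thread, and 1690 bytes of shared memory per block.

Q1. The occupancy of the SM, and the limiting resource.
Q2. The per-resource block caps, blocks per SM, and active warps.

Answer: occupancy 11/16, limited by registers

registers: 4 blocks
shared memory: 16 blocks
warps: 5 blocks
blocks: 12 blocks

Answer: 4 blocks, 44 active warps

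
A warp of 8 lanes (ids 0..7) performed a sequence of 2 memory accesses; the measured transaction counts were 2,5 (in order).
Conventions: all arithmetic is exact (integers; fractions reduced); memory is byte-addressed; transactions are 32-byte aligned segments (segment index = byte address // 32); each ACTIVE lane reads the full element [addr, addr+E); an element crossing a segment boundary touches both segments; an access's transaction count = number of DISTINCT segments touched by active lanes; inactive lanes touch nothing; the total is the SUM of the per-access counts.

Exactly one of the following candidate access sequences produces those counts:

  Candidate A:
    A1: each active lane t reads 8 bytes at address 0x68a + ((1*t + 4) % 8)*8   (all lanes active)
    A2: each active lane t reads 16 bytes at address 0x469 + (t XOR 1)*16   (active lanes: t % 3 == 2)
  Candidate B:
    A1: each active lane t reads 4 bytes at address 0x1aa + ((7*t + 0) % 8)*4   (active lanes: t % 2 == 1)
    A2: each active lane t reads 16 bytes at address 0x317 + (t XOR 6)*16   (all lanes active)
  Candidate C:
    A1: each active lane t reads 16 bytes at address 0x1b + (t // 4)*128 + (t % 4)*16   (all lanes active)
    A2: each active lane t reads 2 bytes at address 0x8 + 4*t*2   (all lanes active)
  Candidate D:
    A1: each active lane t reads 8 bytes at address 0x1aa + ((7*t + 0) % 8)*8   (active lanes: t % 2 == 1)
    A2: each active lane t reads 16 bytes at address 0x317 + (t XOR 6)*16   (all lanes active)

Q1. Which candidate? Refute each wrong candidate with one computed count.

A: A1 gives 3 transactions, not 2
C: A1 gives 6 transactions, not 2
D: A1 gives 3 transactions, not 2
B: all counts match (2,5)

Answer: B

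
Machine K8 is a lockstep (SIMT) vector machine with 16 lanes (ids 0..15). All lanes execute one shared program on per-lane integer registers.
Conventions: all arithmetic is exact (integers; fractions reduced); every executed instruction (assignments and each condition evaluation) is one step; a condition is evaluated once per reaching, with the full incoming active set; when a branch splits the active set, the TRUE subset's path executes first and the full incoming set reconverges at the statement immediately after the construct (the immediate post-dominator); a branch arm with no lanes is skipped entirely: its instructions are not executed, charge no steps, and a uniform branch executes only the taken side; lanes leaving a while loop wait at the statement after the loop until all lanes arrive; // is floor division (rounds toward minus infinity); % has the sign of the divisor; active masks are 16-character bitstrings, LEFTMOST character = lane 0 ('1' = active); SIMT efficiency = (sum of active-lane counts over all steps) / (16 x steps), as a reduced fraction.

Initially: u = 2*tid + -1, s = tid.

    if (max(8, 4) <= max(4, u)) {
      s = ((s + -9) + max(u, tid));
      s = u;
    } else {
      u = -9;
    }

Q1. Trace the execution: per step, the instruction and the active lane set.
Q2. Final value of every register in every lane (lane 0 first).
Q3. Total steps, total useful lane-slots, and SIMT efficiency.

step 0: eval (max(8, 4) <= max(4, u)) 1111111111111111
step 1: s <- ((s + -9) + max(u, tid)) 0000011111111111
step 2: s <- u                       0000011111111111
step 3: u <- -9                      1111100000000000

Answer: 4 steps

u: -9,-9,-9,-9,-9,9,11,13,15,17,19,21,23,25,27,29
s: 0,1,2,3,4,9,11,13,15,17,19,21,23,25,27,29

steps = 4; useful = 43; efficiency = 43/64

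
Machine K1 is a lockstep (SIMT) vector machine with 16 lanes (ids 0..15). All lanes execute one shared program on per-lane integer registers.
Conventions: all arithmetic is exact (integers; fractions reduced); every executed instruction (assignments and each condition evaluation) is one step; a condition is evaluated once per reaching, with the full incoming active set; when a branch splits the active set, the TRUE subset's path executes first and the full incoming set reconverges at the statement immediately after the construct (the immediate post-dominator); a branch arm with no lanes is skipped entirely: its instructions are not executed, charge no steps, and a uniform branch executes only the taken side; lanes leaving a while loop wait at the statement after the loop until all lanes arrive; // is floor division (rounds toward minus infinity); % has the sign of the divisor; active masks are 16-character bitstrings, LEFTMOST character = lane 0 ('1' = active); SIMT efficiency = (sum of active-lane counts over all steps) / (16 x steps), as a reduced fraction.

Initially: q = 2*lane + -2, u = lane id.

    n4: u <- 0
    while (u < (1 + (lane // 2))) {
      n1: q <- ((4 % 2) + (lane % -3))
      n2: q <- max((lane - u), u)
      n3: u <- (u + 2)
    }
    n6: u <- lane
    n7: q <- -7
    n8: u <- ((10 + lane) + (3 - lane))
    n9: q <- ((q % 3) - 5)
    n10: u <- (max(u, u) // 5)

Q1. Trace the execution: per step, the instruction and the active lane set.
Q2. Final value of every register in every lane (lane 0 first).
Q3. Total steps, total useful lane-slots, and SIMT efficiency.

step 0: u <- 0                       1111111111111111
step 1: eval (u < (1 + (lane // 2))) 1111111111111111
step 2: q <- ((4 % 2) + (lane % -3)) 1111111111111111
step 3: q <- max((lane - u), u)      1111111111111111
step 4: u <- (u + 2)                 1111111111111111
step 5: eval (u < (1 + (lane // 2))) 1111111111111111
step 6: q <- ((4 % 2) + (lane % -3)) 0000111111111111
step 7: q <- max((lane - u), u)      0000111111111111
step 8: u <- (u + 2)                 0000111111111111
step 9: eval (u < (1 + (lane // 2))) 0000111111111111
step 10: q <- ((4 % 2) + (lane % -3)) 0000000011111111
step 11: q <- max((lane - u), u)      0000000011111111
step 12: u <- (u + 2)                 0000000011111111
step 13: eval (u < (1 + (lane // 2))) 0000000011111111
step 14: q <- ((4 % 2) + (lane % -3)) 0000000000001111
step 15: q <- max((lane - u), u)      0000000000001111
step 16: u <- (u + 2)                 0000000000001111
step 17: eval (u < (1 + (lane // 2))) 0000000000001111
step 18: u <- lane                    1111111111111111
step 19: q <- -7                      1111111111111111
step 20: u <- ((10 + lane) + (3 - lane)) 1111111111111111
step 21: q <- ((q % 3) - 5)           1111111111111111
step 22: u <- (max(u, u) // 5)        1111111111111111

Answer: 23 steps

q: -3,-3,-3,-3,-3,-3,-3,-3,-3,-3,-3,-3,-3,-3,-3,-3
u: 2,2,2,2,2,2,2,2,2,2,2,2,2,2,2,2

steps = 23; useful = 272; efficiency = 272/368 = 17/23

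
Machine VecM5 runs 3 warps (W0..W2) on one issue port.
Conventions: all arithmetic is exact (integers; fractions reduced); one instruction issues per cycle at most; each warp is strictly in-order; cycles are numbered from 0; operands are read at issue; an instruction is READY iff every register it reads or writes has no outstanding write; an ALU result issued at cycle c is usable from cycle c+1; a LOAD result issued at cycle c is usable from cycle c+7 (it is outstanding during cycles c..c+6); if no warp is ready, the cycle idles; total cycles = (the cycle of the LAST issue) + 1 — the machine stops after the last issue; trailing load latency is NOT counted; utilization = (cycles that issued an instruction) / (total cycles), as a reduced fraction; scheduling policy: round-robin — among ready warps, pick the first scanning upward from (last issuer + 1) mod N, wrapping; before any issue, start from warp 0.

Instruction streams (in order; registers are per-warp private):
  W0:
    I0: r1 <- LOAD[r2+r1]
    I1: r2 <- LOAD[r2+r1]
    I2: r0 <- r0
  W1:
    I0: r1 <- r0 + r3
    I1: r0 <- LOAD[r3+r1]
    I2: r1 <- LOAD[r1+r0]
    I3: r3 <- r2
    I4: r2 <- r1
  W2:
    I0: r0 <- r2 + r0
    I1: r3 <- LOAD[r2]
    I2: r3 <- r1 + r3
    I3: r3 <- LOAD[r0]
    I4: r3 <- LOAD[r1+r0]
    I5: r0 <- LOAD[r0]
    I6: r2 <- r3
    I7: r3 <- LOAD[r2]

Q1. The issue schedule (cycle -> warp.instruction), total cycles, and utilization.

cycle 0: W0.I0
cycle 1: W1.I0
cycle 2: W2.I0
cycle 3: W1.I1
cycle 4: W2.I1
cycle 5: idle
cycle 6: idle
cycle 7: W0.I1
cycle 8: W0.I2
cycle 9: idle
cycle 10: W1.I2
cycle 11: W2.I2
cycle 12: W1.I3
cycle 13: W2.I3
cycle 14: idle
cycle 15: idle
cycle 16: idle
cycle 17: W1.I4
cycle 18: idle
cycle 19: idle
cycle 20: W2.I4
cycle 21: W2.I5
cycle 22: idle
cycle 23: idle
cycle 24: idle
cycle 25: idle
cycle 26: idle
cycle 27: W2.I6
cycle 28: W2.I7

Answer: 29 cycles, utilization 16/29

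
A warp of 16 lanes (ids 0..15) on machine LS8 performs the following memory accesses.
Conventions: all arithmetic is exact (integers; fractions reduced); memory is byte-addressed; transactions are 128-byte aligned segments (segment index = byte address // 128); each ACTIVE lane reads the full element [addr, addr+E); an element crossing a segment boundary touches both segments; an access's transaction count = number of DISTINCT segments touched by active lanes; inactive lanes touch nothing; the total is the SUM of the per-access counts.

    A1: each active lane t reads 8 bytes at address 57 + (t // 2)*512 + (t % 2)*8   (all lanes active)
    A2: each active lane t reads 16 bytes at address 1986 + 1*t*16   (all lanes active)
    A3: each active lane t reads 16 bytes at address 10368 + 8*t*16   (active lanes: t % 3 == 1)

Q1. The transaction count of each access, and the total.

A1: 8 transactions
A2: 3 transactions
A3: 5 transactions

Answer: 8,3,5; total 16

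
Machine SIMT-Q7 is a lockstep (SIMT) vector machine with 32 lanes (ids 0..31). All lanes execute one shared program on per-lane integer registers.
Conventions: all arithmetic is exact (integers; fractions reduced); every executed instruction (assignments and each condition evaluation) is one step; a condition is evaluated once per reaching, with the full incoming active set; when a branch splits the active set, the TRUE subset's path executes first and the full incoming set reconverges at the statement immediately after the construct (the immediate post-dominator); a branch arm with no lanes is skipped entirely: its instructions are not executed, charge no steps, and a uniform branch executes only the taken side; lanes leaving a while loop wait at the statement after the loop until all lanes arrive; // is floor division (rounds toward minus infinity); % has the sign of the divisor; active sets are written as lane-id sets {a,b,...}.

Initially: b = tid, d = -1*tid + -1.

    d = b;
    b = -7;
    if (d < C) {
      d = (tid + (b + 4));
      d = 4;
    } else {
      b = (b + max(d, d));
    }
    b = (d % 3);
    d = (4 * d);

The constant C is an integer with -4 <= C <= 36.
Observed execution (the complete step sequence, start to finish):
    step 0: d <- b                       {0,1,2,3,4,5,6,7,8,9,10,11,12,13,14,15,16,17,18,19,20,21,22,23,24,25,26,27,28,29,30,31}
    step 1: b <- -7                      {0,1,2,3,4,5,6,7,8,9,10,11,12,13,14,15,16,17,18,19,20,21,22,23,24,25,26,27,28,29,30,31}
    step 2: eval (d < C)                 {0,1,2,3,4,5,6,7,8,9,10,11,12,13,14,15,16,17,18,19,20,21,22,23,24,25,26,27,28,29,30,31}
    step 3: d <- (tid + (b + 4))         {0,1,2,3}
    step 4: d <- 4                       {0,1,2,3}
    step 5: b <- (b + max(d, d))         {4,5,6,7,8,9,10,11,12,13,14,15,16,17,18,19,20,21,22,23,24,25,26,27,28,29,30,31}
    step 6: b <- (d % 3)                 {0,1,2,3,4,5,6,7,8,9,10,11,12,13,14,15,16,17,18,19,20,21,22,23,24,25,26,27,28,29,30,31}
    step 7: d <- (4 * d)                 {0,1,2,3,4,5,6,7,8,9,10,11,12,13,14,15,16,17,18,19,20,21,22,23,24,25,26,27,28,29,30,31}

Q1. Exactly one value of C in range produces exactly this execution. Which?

Answer: C = 4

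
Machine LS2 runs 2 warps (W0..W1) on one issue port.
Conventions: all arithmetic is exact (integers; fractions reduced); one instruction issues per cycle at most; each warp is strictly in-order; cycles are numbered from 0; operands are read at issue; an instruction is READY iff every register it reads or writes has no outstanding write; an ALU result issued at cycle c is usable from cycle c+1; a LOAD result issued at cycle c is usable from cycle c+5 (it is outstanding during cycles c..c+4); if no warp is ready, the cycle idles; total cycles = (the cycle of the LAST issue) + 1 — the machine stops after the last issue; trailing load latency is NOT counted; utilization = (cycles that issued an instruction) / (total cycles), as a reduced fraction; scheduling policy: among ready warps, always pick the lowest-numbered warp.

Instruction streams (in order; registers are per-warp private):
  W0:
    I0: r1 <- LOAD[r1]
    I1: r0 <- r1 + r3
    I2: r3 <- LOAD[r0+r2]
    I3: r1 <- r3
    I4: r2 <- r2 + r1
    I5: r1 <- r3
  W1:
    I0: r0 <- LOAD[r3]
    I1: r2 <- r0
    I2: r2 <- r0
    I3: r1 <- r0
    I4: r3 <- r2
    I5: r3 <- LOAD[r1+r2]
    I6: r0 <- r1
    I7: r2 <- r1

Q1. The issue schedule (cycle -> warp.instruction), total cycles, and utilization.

cycle 0: W0.I0
cycle 1: W1.I0
cycle 2: idle
cycle 3: idle
cycle 4: idle
cycle 5: W0.I1
cycle 6: W0.I2
cycle 7: W1.I1
cycle 8: W1.I2
cycle 9: W1.I3
cycle 10: W1.I4
cycle 11: W0.I3
cycle 12: W0.I4
cycle 13: W0.I5
cycle 14: W1.I5
cycle 15: W1.I6
cycle 16: W1.I7

Answer: 17 cycles, utilization 14/17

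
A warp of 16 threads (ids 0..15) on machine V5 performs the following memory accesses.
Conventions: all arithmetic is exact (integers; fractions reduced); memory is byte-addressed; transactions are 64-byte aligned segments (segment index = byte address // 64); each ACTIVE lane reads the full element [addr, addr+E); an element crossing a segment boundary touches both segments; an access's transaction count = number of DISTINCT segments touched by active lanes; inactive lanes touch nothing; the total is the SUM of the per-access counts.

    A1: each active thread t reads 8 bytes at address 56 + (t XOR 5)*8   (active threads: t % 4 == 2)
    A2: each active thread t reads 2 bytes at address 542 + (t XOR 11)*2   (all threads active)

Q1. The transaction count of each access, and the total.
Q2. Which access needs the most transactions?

A1: 2 transactions
A2: 1 transaction

Answer: 2,1; total 3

Answer: A1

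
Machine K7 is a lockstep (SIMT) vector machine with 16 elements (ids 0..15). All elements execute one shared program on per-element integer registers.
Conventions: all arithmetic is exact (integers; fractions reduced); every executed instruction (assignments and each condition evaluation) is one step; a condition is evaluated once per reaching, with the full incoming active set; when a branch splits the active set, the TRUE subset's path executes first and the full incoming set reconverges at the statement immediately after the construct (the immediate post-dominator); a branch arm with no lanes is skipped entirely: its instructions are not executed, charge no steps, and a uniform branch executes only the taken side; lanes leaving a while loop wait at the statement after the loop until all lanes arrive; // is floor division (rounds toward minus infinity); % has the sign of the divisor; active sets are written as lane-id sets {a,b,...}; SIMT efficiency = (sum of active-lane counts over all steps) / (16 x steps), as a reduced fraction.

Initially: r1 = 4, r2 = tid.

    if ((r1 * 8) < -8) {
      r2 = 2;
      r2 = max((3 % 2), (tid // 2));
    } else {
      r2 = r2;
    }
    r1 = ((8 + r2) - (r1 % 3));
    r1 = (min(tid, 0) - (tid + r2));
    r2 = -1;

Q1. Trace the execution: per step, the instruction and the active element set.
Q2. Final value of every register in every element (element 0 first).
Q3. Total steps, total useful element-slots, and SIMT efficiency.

step 0: eval ((r1 * 8) < -8)         {0,1,2,3,4,5,6,7,8,9,10,11,12,13,14,15}
step 1: r2 <- r2                     {0,1,2,3,4,5,6,7,8,9,10,11,12,13,14,15}
step 2: r1 <- ((8 + r2) - (r1 % 3))  {0,1,2,3,4,5,6,7,8,9,10,11,12,13,14,15}
step 3: r1 <- (min(tid, 0) - (tid + r2)) {0,1,2,3,4,5,6,7,8,9,10,11,12,13,14,15}
step 4: r2 <- -1                     {0,1,2,3,4,5,6,7,8,9,10,11,12,13,14,15}

Answer: 5 steps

r1: 0,-2,-4,-6,-8,-10,-12,-14,-16,-18,-20,-22,-24,-26,-28,-30
r2: -1,-1,-1,-1,-1,-1,-1,-1,-1,-1,-1,-1,-1,-1,-1,-1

steps = 5; useful = 80; efficiency = 80/80 = 1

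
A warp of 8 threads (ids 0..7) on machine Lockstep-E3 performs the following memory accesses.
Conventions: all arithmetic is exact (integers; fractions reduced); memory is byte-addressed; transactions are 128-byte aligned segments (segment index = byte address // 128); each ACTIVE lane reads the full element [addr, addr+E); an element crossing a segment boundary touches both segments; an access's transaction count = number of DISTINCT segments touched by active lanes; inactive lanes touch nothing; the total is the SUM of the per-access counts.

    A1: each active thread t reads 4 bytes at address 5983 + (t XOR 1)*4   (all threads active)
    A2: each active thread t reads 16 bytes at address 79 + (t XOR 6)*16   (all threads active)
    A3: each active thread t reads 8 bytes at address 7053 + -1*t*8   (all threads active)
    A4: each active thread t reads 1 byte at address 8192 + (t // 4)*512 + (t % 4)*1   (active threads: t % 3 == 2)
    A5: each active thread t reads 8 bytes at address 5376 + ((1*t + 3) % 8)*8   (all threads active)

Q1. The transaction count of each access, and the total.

A1: 1 transaction
A2: 2 transactions
A3: 2 transactions
A4: 2 transactions
A5: 1 transaction

Answer: 1,2,2,2,1; total 8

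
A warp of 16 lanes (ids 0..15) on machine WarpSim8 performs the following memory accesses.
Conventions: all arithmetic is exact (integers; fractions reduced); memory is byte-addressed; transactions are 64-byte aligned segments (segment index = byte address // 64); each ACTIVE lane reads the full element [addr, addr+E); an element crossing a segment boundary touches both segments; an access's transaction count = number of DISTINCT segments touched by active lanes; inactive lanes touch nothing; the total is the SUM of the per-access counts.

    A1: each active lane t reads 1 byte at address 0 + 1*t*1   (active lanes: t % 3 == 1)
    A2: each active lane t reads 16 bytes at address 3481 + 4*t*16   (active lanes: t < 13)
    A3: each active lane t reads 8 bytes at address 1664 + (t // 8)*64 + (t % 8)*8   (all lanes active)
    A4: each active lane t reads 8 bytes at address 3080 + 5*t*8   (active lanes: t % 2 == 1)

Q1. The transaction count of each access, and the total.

A1: 1 transaction
A2: 13 transactions
A3: 2 transactions
A4: 8 transactions

Answer: 1,13,2,8; total 24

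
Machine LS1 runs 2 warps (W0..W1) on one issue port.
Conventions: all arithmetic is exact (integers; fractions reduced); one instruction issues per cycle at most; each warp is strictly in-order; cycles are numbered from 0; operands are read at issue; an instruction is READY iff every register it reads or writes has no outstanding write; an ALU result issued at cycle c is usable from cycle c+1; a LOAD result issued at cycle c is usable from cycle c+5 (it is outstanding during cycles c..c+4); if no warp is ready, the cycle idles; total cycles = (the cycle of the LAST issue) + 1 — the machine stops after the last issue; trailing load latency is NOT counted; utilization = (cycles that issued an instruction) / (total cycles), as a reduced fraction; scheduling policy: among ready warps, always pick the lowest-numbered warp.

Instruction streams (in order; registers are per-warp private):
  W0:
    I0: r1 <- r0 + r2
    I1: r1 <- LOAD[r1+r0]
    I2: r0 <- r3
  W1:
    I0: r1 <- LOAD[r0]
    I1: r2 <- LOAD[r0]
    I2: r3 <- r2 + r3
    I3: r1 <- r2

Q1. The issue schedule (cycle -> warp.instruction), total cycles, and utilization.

cycle 0: W0.I0
cycle 1: W0.I1
cycle 2: W0.I2
cycle 3: W1.I0
cycle 4: W1.I1
cycle 5: idle
cycle 6: idle
cycle 7: idle
cycle 8: idle
cycle 9: W1.I2
cycle 10: W1.I3

Answer: 11 cycles, utilization 7/11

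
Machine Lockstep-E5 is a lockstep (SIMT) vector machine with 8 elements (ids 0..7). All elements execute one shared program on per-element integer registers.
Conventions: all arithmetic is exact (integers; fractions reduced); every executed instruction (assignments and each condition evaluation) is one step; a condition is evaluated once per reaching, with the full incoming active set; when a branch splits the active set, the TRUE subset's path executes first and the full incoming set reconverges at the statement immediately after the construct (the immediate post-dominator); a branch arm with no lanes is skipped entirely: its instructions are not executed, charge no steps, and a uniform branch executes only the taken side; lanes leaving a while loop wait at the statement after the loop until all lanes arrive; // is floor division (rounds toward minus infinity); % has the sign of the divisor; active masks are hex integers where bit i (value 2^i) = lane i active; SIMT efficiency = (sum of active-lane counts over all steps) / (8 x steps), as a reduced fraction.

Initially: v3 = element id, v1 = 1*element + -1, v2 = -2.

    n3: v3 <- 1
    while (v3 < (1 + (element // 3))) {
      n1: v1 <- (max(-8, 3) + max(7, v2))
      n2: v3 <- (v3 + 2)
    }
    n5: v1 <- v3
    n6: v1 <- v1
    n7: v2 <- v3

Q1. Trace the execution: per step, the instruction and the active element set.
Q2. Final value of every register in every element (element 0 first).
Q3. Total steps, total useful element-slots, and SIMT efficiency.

step 0: v3 <- 1                      0xff
step 1: eval (v3 < (1 + (element // 3))) 0xff
step 2: v1 <- (max(-8, 3) + max(7, v2)) 0xf8
step 3: v3 <- (v3 + 2)               0xf8
step 4: eval (v3 < (1 + (element // 3))) 0xf8
step 5: v1 <- v3                     0xff
step 6: v1 <- v1                     0xff
step 7: v2 <- v3                     0xff

Answer: 8 steps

v3: 1,1,1,3,3,3,3,3
v1: 1,1,1,3,3,3,3,3
v2: 1,1,1,3,3,3,3,3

steps = 8; useful = 55; efficiency = 55/64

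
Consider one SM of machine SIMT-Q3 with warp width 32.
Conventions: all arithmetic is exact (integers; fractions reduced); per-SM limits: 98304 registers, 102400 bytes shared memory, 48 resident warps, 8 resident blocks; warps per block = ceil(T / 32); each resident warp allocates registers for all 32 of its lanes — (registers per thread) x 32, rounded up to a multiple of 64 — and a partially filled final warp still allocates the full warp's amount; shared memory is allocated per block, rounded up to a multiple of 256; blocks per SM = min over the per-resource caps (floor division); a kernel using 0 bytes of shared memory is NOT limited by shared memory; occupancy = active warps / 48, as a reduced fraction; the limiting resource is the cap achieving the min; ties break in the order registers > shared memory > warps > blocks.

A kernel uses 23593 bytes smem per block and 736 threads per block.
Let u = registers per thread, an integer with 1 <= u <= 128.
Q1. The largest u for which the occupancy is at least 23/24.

Answer: u = 66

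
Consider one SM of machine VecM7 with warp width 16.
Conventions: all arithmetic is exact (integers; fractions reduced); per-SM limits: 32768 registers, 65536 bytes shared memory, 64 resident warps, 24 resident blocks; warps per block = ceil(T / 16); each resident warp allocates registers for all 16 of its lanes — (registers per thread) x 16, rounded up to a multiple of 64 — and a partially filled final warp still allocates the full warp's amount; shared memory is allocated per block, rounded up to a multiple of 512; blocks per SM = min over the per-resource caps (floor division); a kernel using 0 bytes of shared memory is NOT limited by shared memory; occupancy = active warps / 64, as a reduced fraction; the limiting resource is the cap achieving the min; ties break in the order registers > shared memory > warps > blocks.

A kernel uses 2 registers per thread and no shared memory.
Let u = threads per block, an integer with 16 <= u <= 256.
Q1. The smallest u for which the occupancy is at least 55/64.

Answer: u = 33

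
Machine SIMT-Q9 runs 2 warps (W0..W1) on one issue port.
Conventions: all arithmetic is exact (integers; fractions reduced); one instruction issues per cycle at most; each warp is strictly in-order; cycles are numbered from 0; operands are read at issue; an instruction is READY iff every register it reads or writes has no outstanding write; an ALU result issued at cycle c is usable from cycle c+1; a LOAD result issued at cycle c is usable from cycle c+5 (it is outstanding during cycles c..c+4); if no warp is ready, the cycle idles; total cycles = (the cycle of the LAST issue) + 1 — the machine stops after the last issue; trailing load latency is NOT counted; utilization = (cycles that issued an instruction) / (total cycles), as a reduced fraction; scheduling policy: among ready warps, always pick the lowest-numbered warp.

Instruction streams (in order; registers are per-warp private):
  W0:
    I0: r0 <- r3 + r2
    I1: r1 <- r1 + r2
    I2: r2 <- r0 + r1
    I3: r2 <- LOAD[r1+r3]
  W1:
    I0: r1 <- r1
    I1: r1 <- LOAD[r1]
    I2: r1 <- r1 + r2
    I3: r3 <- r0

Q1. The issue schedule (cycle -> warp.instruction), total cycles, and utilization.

cycle 0: W0.I0
cycle 1: W0.I1
cycle 2: W0.I2
cycle 3: W0.I3
cycle 4: W1.I0
cycle 5: W1.I1
cycle 6: idle
cycle 7: idle
cycle 8: idle
cycle 9: idle
cycle 10: W1.I2
cycle 11: W1.I3

Answer: 12 cycles, utilization 2/3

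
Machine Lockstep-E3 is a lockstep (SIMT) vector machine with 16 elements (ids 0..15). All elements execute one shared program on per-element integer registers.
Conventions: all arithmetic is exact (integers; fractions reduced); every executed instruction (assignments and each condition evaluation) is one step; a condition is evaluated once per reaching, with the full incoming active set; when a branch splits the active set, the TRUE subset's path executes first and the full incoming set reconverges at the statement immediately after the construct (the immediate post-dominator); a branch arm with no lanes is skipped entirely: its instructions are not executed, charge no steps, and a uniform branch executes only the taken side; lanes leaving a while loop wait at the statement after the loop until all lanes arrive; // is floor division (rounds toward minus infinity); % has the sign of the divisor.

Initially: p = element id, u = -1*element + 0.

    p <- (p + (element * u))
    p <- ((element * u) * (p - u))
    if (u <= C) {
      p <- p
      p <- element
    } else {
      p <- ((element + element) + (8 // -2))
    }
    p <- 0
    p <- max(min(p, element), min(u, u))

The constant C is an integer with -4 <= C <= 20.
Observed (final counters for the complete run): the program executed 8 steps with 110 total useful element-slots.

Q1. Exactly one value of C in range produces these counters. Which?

Answer: C = -2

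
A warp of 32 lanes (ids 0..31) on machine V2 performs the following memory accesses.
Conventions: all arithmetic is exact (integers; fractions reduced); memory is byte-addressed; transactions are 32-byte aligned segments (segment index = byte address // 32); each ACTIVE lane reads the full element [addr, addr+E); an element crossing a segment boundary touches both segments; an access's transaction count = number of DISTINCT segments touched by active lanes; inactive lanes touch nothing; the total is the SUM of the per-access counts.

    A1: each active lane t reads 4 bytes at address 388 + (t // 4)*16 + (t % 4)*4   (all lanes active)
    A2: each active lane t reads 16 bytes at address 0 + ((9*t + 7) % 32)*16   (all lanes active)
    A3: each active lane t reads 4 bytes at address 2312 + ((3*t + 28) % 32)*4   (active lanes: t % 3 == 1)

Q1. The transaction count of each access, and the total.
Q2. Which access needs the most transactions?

A1: 5 transactions
A2: 16 transactions
A3: 5 transactions

Answer: 5,16,5; total 26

Answer: A2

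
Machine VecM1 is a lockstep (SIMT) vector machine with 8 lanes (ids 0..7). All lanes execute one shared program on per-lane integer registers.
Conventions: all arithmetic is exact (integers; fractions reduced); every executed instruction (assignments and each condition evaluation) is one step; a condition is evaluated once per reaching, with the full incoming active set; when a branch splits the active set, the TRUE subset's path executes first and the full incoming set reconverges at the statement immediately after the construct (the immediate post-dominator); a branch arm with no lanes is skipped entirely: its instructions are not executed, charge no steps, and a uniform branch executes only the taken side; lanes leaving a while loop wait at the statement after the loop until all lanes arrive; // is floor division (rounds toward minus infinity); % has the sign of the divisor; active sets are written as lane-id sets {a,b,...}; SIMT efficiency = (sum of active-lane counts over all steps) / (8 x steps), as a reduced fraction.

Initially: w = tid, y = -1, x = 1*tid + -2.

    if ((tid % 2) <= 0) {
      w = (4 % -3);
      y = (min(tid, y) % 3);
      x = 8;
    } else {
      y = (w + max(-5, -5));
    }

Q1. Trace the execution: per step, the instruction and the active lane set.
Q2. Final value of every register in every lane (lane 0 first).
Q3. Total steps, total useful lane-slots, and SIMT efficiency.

step 0: eval ((tid % 2) <= 0)        {0,1,2,3,4,5,6,7}
step 1: w <- (4 % -3)                {0,2,4,6}
step 2: y <- (min(tid, y) % 3)       {0,2,4,6}
step 3: x <- 8                       {0,2,4,6}
step 4: y <- (w + max(-5, -5))       {1,3,5,7}

Answer: 5 steps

w: -2,1,-2,3,-2,5,-2,7
y: 2,-4,2,-2,2,0,2,2
x: 8,-1,8,1,8,3,8,5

steps = 5; useful = 24; efficiency = 24/40 = 3/5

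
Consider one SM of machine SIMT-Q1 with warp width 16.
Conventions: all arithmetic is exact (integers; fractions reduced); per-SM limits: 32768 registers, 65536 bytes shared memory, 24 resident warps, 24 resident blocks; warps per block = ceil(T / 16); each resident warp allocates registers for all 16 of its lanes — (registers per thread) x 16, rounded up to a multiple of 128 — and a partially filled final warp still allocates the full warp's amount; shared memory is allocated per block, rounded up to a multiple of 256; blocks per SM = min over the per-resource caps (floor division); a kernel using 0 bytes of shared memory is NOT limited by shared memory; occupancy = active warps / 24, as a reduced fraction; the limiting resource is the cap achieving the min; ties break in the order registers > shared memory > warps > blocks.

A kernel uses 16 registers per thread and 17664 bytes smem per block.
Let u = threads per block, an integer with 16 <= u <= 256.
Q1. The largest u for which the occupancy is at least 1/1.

Answer: u = 192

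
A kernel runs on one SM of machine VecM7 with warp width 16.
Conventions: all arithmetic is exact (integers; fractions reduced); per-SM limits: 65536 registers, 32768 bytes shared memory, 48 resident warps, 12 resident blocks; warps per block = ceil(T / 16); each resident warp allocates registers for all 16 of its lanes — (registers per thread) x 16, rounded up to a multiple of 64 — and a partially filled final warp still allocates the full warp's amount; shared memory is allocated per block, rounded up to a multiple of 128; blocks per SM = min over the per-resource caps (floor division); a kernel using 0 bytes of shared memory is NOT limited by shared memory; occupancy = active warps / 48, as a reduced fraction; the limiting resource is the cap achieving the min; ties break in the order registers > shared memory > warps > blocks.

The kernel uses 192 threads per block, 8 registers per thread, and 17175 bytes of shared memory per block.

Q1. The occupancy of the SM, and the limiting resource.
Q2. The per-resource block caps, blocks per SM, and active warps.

Answer: occupancy 1/4, limited by shared memory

registers: 42 blocks
shared memory: 1 block
warps: 4 blocks
blocks: 12 blocks

Answer: 1 block, 12 active warps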